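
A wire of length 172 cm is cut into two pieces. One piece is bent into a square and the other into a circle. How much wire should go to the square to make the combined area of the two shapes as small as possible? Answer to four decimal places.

96.3371

Let x be the length used for the square. Square side x/4; circle radius (172−x)/(2π).
A(x) = (x/4)² + π·((172−x)/(2π))² = x²/16 + (172−x)²/(4π) for 0 ≤ x ≤ 172. A'(x) = x/8 − (172−x)/(2π) = 0 gives x = 4·172/(π+4) ≈ 96.3371.
A'' = 1/8 + 1/(2π) > 0, so this gives the minimum combined area; x ≈ 96.3371 cm to the square.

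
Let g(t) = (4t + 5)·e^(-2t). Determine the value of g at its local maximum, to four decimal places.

8.9634

Differentiating with the product rule gives g'(t) = (-8t - 6)·e^(-2t). Since e^(-2t) > 0, the only critical point is t = -3/4.
g''(-3/4) has the same sign as -8 < 0, so this is a local maximum.
g(-3/4) = (2)·e^(3/2) ≈ 8.9634.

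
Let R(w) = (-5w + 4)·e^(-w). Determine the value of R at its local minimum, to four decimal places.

-0.8265

By the product rule, R'(w) = (5w - 9)·e^(-w). Since e^(-w) > 0, the only critical point is w = 9/5.
R''(9/5) has the same sign as 5 > 0, so this is a local minimum.
R(9/5) = (-5)·e^(-9/5) ≈ -0.8265.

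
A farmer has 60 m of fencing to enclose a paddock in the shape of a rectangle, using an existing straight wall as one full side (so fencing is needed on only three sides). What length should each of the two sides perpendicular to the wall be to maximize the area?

15

Let the sides perpendicular to the wall have length x and the parallel side y, so 2x + y = 60 and the area is A = xy = x(60 − 2x).
A'(x) = 60 − 4x = 0 gives x = 15, and A''(x) = −4 < 0 confirms a maximum.
Then y = 60 − 2·15 = 30 and A = 450.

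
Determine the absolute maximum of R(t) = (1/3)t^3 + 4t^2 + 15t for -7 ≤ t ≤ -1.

R'(t) = t^2 + 8t + 15, which vanishes at t = -5 and t = -3.
Evaluating at the critical points and endpoints: R(-7) = -70/3, R(-5) = -50/3, R(-3) = -18, R(-1) = -34/3.
The maximum over the interval is -34/3, attained at t = -1.

-34/3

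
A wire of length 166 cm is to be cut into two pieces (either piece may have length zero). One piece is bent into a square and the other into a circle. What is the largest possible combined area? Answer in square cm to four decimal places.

2192.8368

Let x be the length used for the square. Square side x/4; circle radius (166−x)/(2π).
A(x) = (x/4)² + π·((166−x)/(2π))² = x²/16 + (166−x)²/(4π) for 0 ≤ x ≤ 166. A'(x) = x/8 − (166−x)/(2π) = 0 gives x = 4·166/(π+4) ≈ 92.9765.
A'' > 0, so the interior critical point is a minimum; the maximum is at an endpoint. A(0) = 2192.8368 and A(166) = 1722.2500, so the largest area is 2192.8368.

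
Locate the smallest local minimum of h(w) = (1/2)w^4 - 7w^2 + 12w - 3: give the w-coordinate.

h'(w) = 2w^3 - 14w + 12 = 0 at w = -3, 1, 2.
Since h''(w) = 6w^2 - 14, we get h''(-3) = 40 > 0 ⇒ local minimum; h''(1) = -8 < 0 ⇒ local maximum; h''(2) = 10 > 0 ⇒ local minimum.
The smallest local minimum is h(-3) = -123/2.

-3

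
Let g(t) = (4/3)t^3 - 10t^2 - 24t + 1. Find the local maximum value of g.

41/3

Critical points: g'(t) = 4t^2 - 20t - 24 vanishes at t = -1, 6.
Second-derivative test with g''(t) = 8t - 20: g''(-1) = -28 < 0 ⇒ local maximum; g''(6) = 28 > 0 ⇒ local minimum.
Thus g has its local maximum at t = -1, with value 41/3.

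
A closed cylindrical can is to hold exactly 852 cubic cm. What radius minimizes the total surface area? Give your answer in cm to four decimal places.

5.1375

With radius r and height h, πr²h = 852 so h = 852/(πr²), and S(r) = 2πr² + 2πrh = 2πr² + 2·852/r.
S'(r) = 4πr − 2·852/r² = 0 ⇒ r³ = 852/(2π), so r ≈ 5.1375 and h = 2r ≈ 10.2750.
S''(r) = 4π + 4·852/r³ > 0, so this is the minimum; S ≈ 497.5166.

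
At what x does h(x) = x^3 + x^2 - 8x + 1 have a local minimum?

4/3

Critical points: h'(x) = 3x^2 + 2x - 8 vanishes at x = -2, 4/3.
h''(x) = 6x + 2. h''(-2) = -10 < 0 ⇒ local maximum; h''(4/3) = 10 > 0 ⇒ local minimum.
Thus h has its local minimum at x = 4/3, with value -149/27.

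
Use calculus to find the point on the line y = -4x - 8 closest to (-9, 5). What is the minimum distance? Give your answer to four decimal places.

Minimize D(x)^2 = (x + 9)^2 + (-4x - 13)^2.
d/dx[D^2] = 2(x + 9) + 2·(-4)·(-4x - 13) = 0 ⇒ x = -61/17.
Then y = 108/17 and the distance is √(529/17) ≈ 5.5783.

5.5783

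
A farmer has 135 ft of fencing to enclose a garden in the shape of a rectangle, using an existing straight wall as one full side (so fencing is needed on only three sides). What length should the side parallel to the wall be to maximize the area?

135/2

Let the sides perpendicular to the wall have length x and the parallel side y, so 2x + y = 135 and the area is A = xy = x(135 − 2x).
A'(x) = 135 − 4x = 0 gives x = 135/4, and A''(x) = −4 < 0 confirms a maximum.
Then y = 135 − 2·135/4 = 135/2 and A = 18225/8.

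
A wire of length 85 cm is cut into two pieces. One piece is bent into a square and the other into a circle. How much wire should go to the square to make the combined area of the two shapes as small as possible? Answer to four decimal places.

Let x be the length used for the square. Square side x/4; circle radius (85−x)/(2π).
A(x) = (x/4)² + π·((85−x)/(2π))² = x²/16 + (85−x)²/(4π) for 0 ≤ x ≤ 85. A'(x) = x/8 − (85−x)/(2π) = 0 gives x = 4·85/(π+4) ≈ 47.6084.
A'' = 1/8 + 1/(2π) > 0, so this gives the minimum combined area; x ≈ 47.6084 cm to the square.

47.6084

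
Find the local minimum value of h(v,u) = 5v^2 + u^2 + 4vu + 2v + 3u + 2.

-17/4

∂h/∂v = 10v + 4u + 2 = 0 and ∂h/∂u = 4v + 2u + 3 = 0, so (v, u) = (2, -11/2).
The Hessian has h_{vv} = 10, h_{uu} = 2, h_{vu} = 4, giving D = 4 > 0 with h_{vv} > 0, so the point is a local minimum.
h(2, -11/2) = -17/4.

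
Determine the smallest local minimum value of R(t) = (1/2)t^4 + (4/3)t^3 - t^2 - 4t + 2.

R'(t) = 2t^3 + 4t^2 - 2t - 4. Setting R'(t) = 0 gives t ∈ {-2, -1, 1}.
R''(t) = 6t^2 + 8t - 2. R''(-2) = 6 > 0 ⇒ local minimum; R''(-1) = -4 < 0 ⇒ local maximum; R''(1) = 12 > 0 ⇒ local minimum.
The smallest local minimum is R(1) = -7/6.

-7/6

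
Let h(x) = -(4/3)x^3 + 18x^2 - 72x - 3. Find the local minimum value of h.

Critical points: h'(x) = -4x^2 + 36x - 72 vanishes at x = 3, 6.
Second-derivative test with h''(x) = -8x + 36: h''(3) = 12 > 0 ⇒ local minimum; h''(6) = -12 < 0 ⇒ local maximum.
Thus h has its local minimum at x = 3, with value -93.

-93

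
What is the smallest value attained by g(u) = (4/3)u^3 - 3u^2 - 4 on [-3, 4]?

-67

g'(u) = 4u^2 - 6u, which vanishes at u = 0 and u = 3/2.
Evaluating at the critical points and endpoints: g(-3) = -67; g(0) = -4; g(3/2) = -25/4; g(4) = 100/3.
So the minimum is g(-3) = -67.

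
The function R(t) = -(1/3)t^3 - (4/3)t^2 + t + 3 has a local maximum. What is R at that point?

R'(t) = -t^2 - (8/3)t + 1. Setting R'(t) = 0 gives t ∈ {-3, 1/3}.
R''(t) = -2t - 8/3. R''(-3) = 10/3 > 0 ⇒ local minimum; R''(1/3) = -10/3 < 0 ⇒ local maximum.
So the local maximum value is R(1/3) = 257/81.

257/81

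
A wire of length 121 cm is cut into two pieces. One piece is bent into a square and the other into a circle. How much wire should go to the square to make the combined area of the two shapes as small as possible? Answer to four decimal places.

Let x be the length used for the square. Square side x/4; circle radius (121−x)/(2π).
A(x) = (x/4)² + π·((121−x)/(2π))² = x²/16 + (121−x)²/(4π) for 0 ≤ x ≤ 121. A'(x) = x/8 − (121−x)/(2π) = 0 gives x = 4·121/(π+4) ≈ 67.7720.
A'' = 1/8 + 1/(2π) > 0, so this gives the minimum combined area; x ≈ 67.7720 cm to the square.

67.7720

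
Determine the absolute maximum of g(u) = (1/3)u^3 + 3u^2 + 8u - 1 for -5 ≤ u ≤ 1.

Differentiating, g'(u) = u^2 + 6u + 8; which vanishes at u = -4 and u = -2.
Compare values at every candidate in [-5, 1]: g(-5) = -23/3, g(-4) = -19/3, g(-2) = -23/3, g(1) = 31/3.
Hence the absolute maximum is 31/3 at u = 1.

31/3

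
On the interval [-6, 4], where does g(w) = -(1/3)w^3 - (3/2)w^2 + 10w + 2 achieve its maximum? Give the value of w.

2

The derivative is -w^2 - 3w + 10, which vanishes at w = -5 and w = 2.
Evaluating at the critical points and endpoints: g(-6) = -40, g(-5) = -263/6, g(2) = 40/3, g(4) = -10/3.
Hence the absolute maximum is 40/3 at w = 2.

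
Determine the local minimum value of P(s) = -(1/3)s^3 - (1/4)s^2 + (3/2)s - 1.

-43/16

Critical points: P'(s) = -s^2 - (1/2)s + 3/2 vanishes at s = -3/2, 1.
Second-derivative test with P''(s) = -2s - 1/2: P''(-3/2) = 5/2 > 0 ⇒ local minimum; P''(1) = -5/2 < 0 ⇒ local maximum.
So the local minimum value is P(-3/2) = -43/16.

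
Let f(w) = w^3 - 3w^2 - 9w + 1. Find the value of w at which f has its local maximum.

-1

Critical points: f'(w) = 3w^2 - 6w - 9 vanishes at w = -1, 3.
Since f''(w) = 6w - 6, we get f''(-1) = -12 < 0 ⇒ local maximum; f''(3) = 12 > 0 ⇒ local minimum.
The local maximum is f(-1) = 6.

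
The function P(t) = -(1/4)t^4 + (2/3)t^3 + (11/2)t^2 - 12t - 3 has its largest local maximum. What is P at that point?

Critical points: P'(t) = -t^3 + 2t^2 + 11t - 12 vanishes at t = -3, 1, 4.
Since P''(t) = -3t^2 + 4t + 11, we get P''(-3) = -28 < 0 ⇒ local maximum; P''(1) = 12 > 0 ⇒ local minimum; P''(4) = -21 < 0 ⇒ local maximum.
Thus P has its largest local maximum at t = -3, with value 177/4.

177/4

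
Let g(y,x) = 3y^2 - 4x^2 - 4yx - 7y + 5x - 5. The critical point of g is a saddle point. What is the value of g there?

-581/64

∂g/∂y = 6y - 4x - 7 = 0 and ∂g/∂x = -4y - 8x + 5 = 0, so (y, x) = (19/16, 1/32).
The Hessian has g_{yy} = 6, g_{xx} = -8, g_{yx} = -4, giving D = -64 < 0, so the point is a saddle point.
g(19/16, 1/32) = -581/64.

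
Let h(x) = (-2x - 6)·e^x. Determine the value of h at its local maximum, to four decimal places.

0.0366

By the product rule, h'(x) = (-2x - 8)·e^x. Since e^x > 0, the only critical point is x = -4.
h''(-4) has the same sign as -2 < 0, so this is a local maximum.
h(-4) = (2)·e^(-4) ≈ 0.0366.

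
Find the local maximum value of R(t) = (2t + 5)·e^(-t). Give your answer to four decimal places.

R'(t) = 2·e^(-t) + (2t + 5)·(-1)·e^(-t) = (-2t - 3)·e^(-t). Since e^(-t) > 0, the only critical point is t = -3/2.
R''(-3/2) has the same sign as -2 < 0, so this is a local maximum.
R(-3/2) = (2)·e^(3/2) ≈ 8.9634.

8.9634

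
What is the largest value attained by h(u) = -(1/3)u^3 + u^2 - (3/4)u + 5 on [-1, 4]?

85/12

Differentiating, h'(u) = -u^2 + 2u - 3/4; which vanishes at u = 1/2 and u = 3/2.
Evaluating at the critical points and endpoints: h(-1) = 85/12, h(1/2) = 29/6, h(3/2) = 5, h(4) = -10/3.
So the maximum is h(-1) = 85/12.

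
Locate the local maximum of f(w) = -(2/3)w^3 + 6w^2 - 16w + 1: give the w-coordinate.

4

f'(w) = -2w^2 + 12w - 16. Setting f'(w) = 0 gives w ∈ {2, 4}.
Second-derivative test with f''(w) = -4w + 12: f''(2) = 4 > 0 ⇒ local minimum; f''(4) = -4 < 0 ⇒ local maximum.
So the local maximum value is f(4) = -29/3.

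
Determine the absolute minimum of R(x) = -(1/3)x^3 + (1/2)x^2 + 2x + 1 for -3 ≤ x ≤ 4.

-13/3

R'(x) = -x^2 + x + 2, which vanishes at x = -1 and x = 2.
Evaluating at the critical points and endpoints: R(-3) = 17/2,  R(-1) = -1/6,  R(2) = 13/3,  R(4) = -13/3.
Hence the absolute minimum is -13/3 at x = 4.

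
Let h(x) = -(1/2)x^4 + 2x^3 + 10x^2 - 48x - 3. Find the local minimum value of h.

h'(x) = -2x^3 + 6x^2 + 20x - 48. Setting h'(x) = 0 gives x ∈ {-3, 2, 4}.
h''(x) = -6x^2 + 12x + 20. h''(-3) = -70 < 0 ⇒ local maximum; h''(2) = 20 > 0 ⇒ local minimum; h''(4) = -28 < 0 ⇒ local maximum.
Thus h has its local minimum at x = 2, with value -51.

-51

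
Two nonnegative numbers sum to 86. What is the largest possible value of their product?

With x + y = 86, the product is P(x) = x(86 − x).
P'(x) = 86 − 2x = 0 gives x = 43; P'' = −2 < 0, so this is the maximum.
P = 43·43 = 1849.

1849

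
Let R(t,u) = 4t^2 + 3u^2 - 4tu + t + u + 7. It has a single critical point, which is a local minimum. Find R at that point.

213/32

∂R/∂t = 8t - 4u + 1 = 0 and ∂R/∂u = -4t + 6u + 1 = 0, so (t, u) = (-5/16, -3/8).
The Hessian has R_{tt} = 8, R_{uu} = 6, R_{tu} = -4, giving D = 32 > 0 with R_{tt} > 0, so the point is a local minimum.
R(-5/16, -3/8) = 213/32.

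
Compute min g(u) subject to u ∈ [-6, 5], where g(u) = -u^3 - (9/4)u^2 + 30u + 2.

-90

Differentiating, g'(u) = -3u^2 - (9/2)u + 30; which vanishes at u = -4 and u = 5/2.
Candidates: g(-6) = -43, g(-4) = -90, g(5/2) = 757/16, g(5) = -117/4.
Hence the absolute minimum is -90 at u = -4.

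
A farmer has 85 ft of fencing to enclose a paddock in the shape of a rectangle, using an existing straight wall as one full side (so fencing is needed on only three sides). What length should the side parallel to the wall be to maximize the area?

85/2

Let the sides perpendicular to the wall have length x and the parallel side y, so 2x + y = 85 and the area is A = xy = x(85 − 2x).
A'(x) = 85 − 4x = 0 gives x = 85/4, and A''(x) = −4 < 0 confirms a maximum.
Then y = 85 − 2·85/4 = 85/2 and A = 7225/8.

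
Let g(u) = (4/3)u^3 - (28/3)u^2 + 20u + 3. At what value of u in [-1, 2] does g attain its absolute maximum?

5/3

Differentiating, g'(u) = 4u^2 - (56/3)u + 20; whose only zero in [-1, 2] is u = 5/3.
Evaluating at the critical points and endpoints: g(-1) = -83/3,  g(5/3) = 1343/81,  g(2) = 49/3.
The maximum over the interval is 1343/81, attained at u = 5/3.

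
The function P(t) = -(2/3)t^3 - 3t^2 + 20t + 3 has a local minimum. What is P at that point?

P'(t) = -2t^2 - 6t + 20. Setting P'(t) = 0 gives t ∈ {-5, 2}.
Second-derivative test with P''(t) = -4t - 6: P''(-5) = 14 > 0 ⇒ local minimum; P''(2) = -14 < 0 ⇒ local maximum.
The local minimum is P(-5) = -266/3.

-266/3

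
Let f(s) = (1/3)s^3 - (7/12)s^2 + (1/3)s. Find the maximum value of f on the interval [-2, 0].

The derivative is s^2 - (7/6)s + 1/3, which has no zeros in [-2, 0].
Evaluating at the critical points and endpoints: f(-2) = -17/3, f(0) = 0.
The maximum over the interval is 0, attained at s = 0.

0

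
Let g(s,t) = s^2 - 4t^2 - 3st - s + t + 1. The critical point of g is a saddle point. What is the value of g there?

∂g/∂s = 2s - 3t - 1 = 0 and ∂g/∂t = -3s - 8t + 1 = 0, so (s, t) = (11/25, -1/25).
The Hessian has g_{ss} = 2, g_{tt} = -8, g_{st} = -3, giving D = -25 < 0, so the point is a saddle point.
g(11/25, -1/25) = 19/25.

19/25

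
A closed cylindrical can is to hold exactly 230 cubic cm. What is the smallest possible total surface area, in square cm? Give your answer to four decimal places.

207.8100

With radius r and height h, πr²h = 230 so h = 230/(πr²), and S(r) = 2πr² + 2πrh = 2πr² + 2·230/r.
S'(r) = 4πr − 2·230/r² = 0 ⇒ r³ = 230/(2π), so r ≈ 3.3203 and h = 2r ≈ 6.6407.
S''(r) = 4π + 4·230/r³ > 0, so this is the minimum; S ≈ 207.8100.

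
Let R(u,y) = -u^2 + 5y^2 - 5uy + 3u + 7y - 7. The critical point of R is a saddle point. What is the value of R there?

-214/45

∂R/∂u = -2u - 5y + 3 = 0 and ∂R/∂y = -5u + 10y + 7 = 0, so (u, y) = (13/9, 1/45).
The Hessian has R_{uu} = -2, R_{yy} = 10, R_{uy} = -5, giving D = -45 < 0, so the point is a saddle point.
R(13/9, 1/45) = -214/45.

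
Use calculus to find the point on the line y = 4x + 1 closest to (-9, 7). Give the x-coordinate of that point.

15/17

Minimize D(x)^2 = (x + 9)^2 + (4x - 6)^2.
d/dx[D^2] = 2(x + 9) + 2·4·(4x - 6) = 0 ⇒ x = 15/17.
Then y = 77/17 and the distance is √(1764/17) ≈ 10.1865.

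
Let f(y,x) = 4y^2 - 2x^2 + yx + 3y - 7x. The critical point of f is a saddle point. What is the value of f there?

199/33

∂f/∂y = 8y + x + 3 = 0 and ∂f/∂x = y - 4x - 7 = 0, so (y, x) = (-5/33, -59/33).
The Hessian has f_{yy} = 8, f_{xx} = -4, f_{yx} = 1, giving D = -33 < 0, so the point is a saddle point.
f(-5/33, -59/33) = 199/33.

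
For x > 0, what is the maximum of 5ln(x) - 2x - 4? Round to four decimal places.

g'(x) = 5/x − 2 = 0 gives x = 5/2.
g''(x) = -5/x², which is negative for x > 0, so this is a local maximum.
g(5/2) = 5·ln(5/2) - 5 - 4 ≈ -4.4185.

-4.4185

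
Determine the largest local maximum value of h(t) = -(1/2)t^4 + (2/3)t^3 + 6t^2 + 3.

h'(t) = -2t^3 + 2t^2 + 12t = 0 at t = -2, 0, 3.
Since h''(t) = -6t^2 + 4t + 12, we get h''(-2) = -20 < 0 ⇒ local maximum; h''(0) = 12 > 0 ⇒ local minimum; h''(3) = -30 < 0 ⇒ local maximum.
So the largest local maximum value is h(3) = 69/2.

69/2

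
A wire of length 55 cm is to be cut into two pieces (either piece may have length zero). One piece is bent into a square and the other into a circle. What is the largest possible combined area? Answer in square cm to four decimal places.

240.7219

Let x be the length used for the square. Square side x/4; circle radius (55−x)/(2π).
A(x) = (x/4)² + π·((55−x)/(2π))² = x²/16 + (55−x)²/(4π) for 0 ≤ x ≤ 55. A'(x) = x/8 − (55−x)/(2π) = 0 gives x = 4·55/(π+4) ≈ 30.8055.
A'' > 0, so the interior critical point is a minimum; the maximum is at an endpoint. A(0) = 240.7219 and A(55) = 189.0625, so the largest area is 240.7219.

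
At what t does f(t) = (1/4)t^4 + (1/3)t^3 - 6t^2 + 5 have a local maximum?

0

f'(t) = t^3 + t^2 - 12t = 0 at t = -4, 0, 3.
f''(t) = 3t^2 + 2t - 12. f''(-4) = 28 > 0 ⇒ local minimum; f''(0) = -12 < 0 ⇒ local maximum; f''(3) = 21 > 0 ⇒ local minimum.
Thus f has its local maximum at t = 0, with value 5.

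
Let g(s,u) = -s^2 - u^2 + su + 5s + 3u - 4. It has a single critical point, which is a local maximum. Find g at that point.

37/3

∂g/∂s = -2s + u + 5 = 0 and ∂g/∂u = s - 2u + 3 = 0, so (s, u) = (13/3, 11/3).
The Hessian has g_{ss} = -2, g_{uu} = -2, g_{su} = 1, giving D = 3 > 0 with g_{ss} < 0, so the point is a local maximum.
g(13/3, 11/3) = 37/3.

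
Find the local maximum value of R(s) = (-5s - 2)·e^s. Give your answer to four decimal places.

1.2330

Differentiating with the product rule gives R'(s) = (-5s - 7)·e^s. Since e^s > 0, the only critical point is s = -7/5.
R''(-7/5) has the same sign as -5 < 0, so this is a local maximum.
R(-7/5) = (5)·e^(-7/5) ≈ 1.2330.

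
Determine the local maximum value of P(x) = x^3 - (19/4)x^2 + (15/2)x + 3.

P'(x) = 3x^2 - (19/2)x + 15/2. Setting P'(x) = 0 gives x ∈ {3/2, 5/3}.
Since P''(x) = 6x - 19/2, we get P''(3/2) = -1/2 < 0 ⇒ local maximum; P''(5/3) = 1/2 > 0 ⇒ local minimum.
So the local maximum value is P(3/2) = 111/16.

111/16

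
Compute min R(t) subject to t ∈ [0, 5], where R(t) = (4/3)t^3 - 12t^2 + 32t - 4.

-4

R'(t) = 4t^2 - 24t + 32, which vanishes at t = 2 and t = 4.
Candidates: R(0) = -4,  R(2) = 68/3,  R(4) = 52/3,  R(5) = 68/3.
Hence the absolute minimum is -4 at t = 0.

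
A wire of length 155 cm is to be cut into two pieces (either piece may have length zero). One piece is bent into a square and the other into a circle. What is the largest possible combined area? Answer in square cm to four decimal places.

Let x be the length used for the square. Square side x/4; circle radius (155−x)/(2π).
A(x) = (x/4)² + π·((155−x)/(2π))² = x²/16 + (155−x)²/(4π) for 0 ≤ x ≤ 155. A'(x) = x/8 − (155−x)/(2π) = 0 gives x = 4·155/(π+4) ≈ 86.8154.
A'' > 0, so the interior critical point is a minimum; the maximum is at an endpoint. A(0) = 1911.8488 and A(155) = 1501.5625, so the largest area is 1911.8488.

1911.8488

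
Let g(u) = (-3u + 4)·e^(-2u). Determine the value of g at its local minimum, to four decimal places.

-0.0383

g'(u) = (-3)·e^(-2u) + (-3u + 4)·(-2)·e^(-2u) = (6u - 11)·e^(-2u). Since e^(-2u) > 0, the only critical point is u = 11/6.
g''(11/6) has the same sign as 6 > 0, so this is a local minimum.
g(11/6) = (-3/2)·e^(-11/3) ≈ -0.0383.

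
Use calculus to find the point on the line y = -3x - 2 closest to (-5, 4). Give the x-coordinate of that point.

Minimize D(x)^2 = (x + 5)^2 + (-3x - 6)^2.
d/dx[D^2] = 2(x + 5) + 2·(-3)·(-3x - 6) = 0 ⇒ x = -23/10.
Then y = 49/10 and the distance is √(81/10) ≈ 2.8460.

-23/10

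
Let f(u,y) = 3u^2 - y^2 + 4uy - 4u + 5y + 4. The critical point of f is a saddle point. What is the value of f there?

∂f/∂u = 6u + 4y - 4 = 0 and ∂f/∂y = 4u - 2y + 5 = 0, so (u, y) = (-3/7, 23/14).
The Hessian has f_{uu} = 6, f_{yy} = -2, f_{uy} = 4, giving D = -28 < 0, so the point is a saddle point.
f(-3/7, 23/14) = 251/28.

251/28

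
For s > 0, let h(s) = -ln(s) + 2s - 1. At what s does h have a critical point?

h'(s) = -1/s + 2 = 0 gives s = 1/2.
h''(s) = 1/s², which is positive for s > 0, so this is a local minimum.
h(1/2) = -1·ln(1/2) + 1 - 1 ≈ 0.6931.

1/2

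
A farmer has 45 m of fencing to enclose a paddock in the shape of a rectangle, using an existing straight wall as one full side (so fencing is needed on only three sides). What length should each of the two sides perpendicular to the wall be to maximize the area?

Let the sides perpendicular to the wall have length x and the parallel side y, so 2x + y = 45 and the area is A = xy = x(45 − 2x).
A'(x) = 45 − 4x = 0 gives x = 45/4, and A''(x) = −4 < 0 confirms a maximum.
Then y = 45 − 2·45/4 = 45/2 and A = 2025/8.

45/4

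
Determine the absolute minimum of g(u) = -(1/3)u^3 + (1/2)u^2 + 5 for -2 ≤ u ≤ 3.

1/2

g'(u) = -u^2 + u, which vanishes at u = 0 and u = 1.
Evaluating at the critical points and endpoints: g(-2) = 29/3, g(0) = 5, g(1) = 31/6, g(3) = 1/2.
The minimum over the interval is 1/2, attained at u = 3.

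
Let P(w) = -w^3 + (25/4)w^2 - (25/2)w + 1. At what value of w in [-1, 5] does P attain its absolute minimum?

P'(w) = -3w^2 + (25/2)w - 25/2, which vanishes at w = 5/3 and w = 5/2.
Candidates: P(-1) = 83/4; P(5/3) = -767/108; P(5/2) = -109/16; P(5) = -121/4.
Hence the absolute minimum is -121/4 at w = 5.

5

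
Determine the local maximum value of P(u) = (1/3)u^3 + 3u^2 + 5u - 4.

P'(u) = u^2 + 6u + 5. Setting P'(u) = 0 gives u ∈ {-5, -1}.
P''(u) = 2u + 6. P''(-5) = -4 < 0 ⇒ local maximum; P''(-1) = 4 > 0 ⇒ local minimum.
Thus P has its local maximum at u = -5, with value 13/3.

13/3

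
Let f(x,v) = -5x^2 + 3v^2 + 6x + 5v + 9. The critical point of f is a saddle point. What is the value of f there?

∂f/∂x = -10x + 6 = 0 and ∂f/∂v = 6v + 5 = 0, so (x, v) = (3/5, -5/6).
The Hessian has f_{xx} = -10, f_{vv} = 6, f_{xv} = 0, giving D = -60 < 0, so the point is a saddle point.
f(3/5, -5/6) = 523/60.

523/60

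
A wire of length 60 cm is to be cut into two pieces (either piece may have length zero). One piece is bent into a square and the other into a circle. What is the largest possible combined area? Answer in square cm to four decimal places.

Let x be the length used for the square. Square side x/4; circle radius (60−x)/(2π).
A(x) = (x/4)² + π·((60−x)/(2π))² = x²/16 + (60−x)²/(4π) for 0 ≤ x ≤ 60. A'(x) = x/8 − (60−x)/(2π) = 0 gives x = 4·60/(π+4) ≈ 33.6059.
A'' > 0, so the interior critical point is a minimum; the maximum is at an endpoint. A(0) = 286.4789 and A(60) = 225.0000, so the largest area is 286.4789.

286.4789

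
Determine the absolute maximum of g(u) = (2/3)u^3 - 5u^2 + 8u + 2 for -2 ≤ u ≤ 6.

g'(u) = 2u^2 - 10u + 8, which vanishes at u = 1 and u = 4.
Evaluating at the critical points and endpoints: g(-2) = -118/3, g(1) = 17/3, g(4) = -10/3, g(6) = 14.
Hence the absolute maximum is 14 at u = 6.

14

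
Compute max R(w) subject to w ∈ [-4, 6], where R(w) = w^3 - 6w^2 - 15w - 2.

6

Differentiating, R'(w) = 3w^2 - 12w - 15; which vanishes at w = -1 and w = 5.
Compare values at every candidate in [-4, 6]: R(-4) = -102,  R(-1) = 6,  R(5) = -102,  R(6) = -92.
So the maximum is R(-1) = 6.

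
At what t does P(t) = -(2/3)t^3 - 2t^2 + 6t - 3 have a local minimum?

-3

Critical points: P'(t) = -2t^2 - 4t + 6 vanishes at t = -3, 1.
P''(t) = -4t - 4. P''(-3) = 8 > 0 ⇒ local minimum; P''(1) = -8 < 0 ⇒ local maximum.
Thus P has its local minimum at t = -3, with value -21.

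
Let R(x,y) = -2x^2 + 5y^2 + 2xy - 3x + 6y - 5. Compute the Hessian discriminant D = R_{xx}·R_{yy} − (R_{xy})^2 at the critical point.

-44

∂R/∂x = -4x + 2y - 3 = 0 and ∂R/∂y = 2x + 10y + 6 = 0, so (x, y) = (-21/22, -9/22).
The Hessian has R_{xx} = -4, R_{yy} = 10, R_{xy} = 2, giving D = -44 < 0, so the point is a saddle point.
D = (-4)·(10) − (2)^2 = -44.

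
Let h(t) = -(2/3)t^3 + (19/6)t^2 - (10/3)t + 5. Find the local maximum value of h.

145/24

Critical points: h'(t) = -2t^2 + (19/3)t - 10/3 vanishes at t = 2/3, 5/2.
h''(t) = -4t + 19/3. h''(2/3) = 11/3 > 0 ⇒ local minimum; h''(5/2) = -11/3 < 0 ⇒ local maximum.
So the local maximum value is h(5/2) = 145/24.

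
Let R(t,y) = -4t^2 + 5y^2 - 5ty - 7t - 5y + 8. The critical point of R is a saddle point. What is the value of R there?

232/21

∂R/∂t = -8t - 5y - 7 = 0 and ∂R/∂y = -5t + 10y - 5 = 0, so (t, y) = (-19/21, 1/21).
The Hessian has R_{tt} = -8, R_{yy} = 10, R_{ty} = -5, giving D = -105 < 0, so the point is a saddle point.
R(-19/21, 1/21) = 232/21.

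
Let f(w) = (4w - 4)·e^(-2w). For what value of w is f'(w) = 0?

3/2

f'(w) = 4·e^(-2w) + (4w - 4)·(-2)·e^(-2w) = (-8w + 12)·e^(-2w). Since e^(-2w) > 0, the only critical point is w = 3/2.
f''(3/2) has the same sign as -8 < 0, so this is a local maximum.
f(3/2) = (2)·e^(-3) ≈ 0.0996.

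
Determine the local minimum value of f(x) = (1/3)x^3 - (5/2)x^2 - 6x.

f'(x) = x^2 - 5x - 6 = 0 at x = -1, 6.
f''(x) = 2x - 5. f''(-1) = -7 < 0 ⇒ local maximum; f''(6) = 7 > 0 ⇒ local minimum.
The local minimum is f(6) = -54.

-54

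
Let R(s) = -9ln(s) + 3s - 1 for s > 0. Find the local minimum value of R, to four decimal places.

-1.8875

R'(s) = -9/s + 3 = 0 gives s = 3.
R''(s) = 9/s², which is positive for s > 0, so this is a local minimum.
R(3) = -9·ln(3) + 9 - 1 ≈ -1.8875.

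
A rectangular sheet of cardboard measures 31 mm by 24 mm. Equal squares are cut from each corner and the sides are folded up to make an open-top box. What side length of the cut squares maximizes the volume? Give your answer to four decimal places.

With cut size x, the volume is V(x) = x(31 − 2x)(24 − 2x) for 0 < x < 12.
V'(x) = 12x^2 − 220x + 744. Setting V'(x) = 0 gives x ≈ 4.4733 (the root in (0, 12)).
V''(x) = 24x − 220 is negative there, so this is the maximum; V ≈ 1485.0401.

4.4733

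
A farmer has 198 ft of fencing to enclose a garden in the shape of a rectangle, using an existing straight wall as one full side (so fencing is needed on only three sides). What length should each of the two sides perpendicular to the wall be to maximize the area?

Let the sides perpendicular to the wall have length x and the parallel side y, so 2x + y = 198 and the area is A = xy = x(198 − 2x).
A'(x) = 198 − 4x = 0 gives x = 99/2, and A''(x) = −4 < 0 confirms a maximum.
Then y = 198 − 2·99/2 = 99 and A = 9801/2.

99/2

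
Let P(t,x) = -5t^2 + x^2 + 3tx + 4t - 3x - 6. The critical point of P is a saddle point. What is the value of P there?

-167/29

∂P/∂t = -10t + 3x + 4 = 0 and ∂P/∂x = 3t + 2x - 3 = 0, so (t, x) = (17/29, 18/29).
The Hessian has P_{tt} = -10, P_{xx} = 2, P_{tx} = 3, giving D = -29 < 0, so the point is a saddle point.
P(17/29, 18/29) = -167/29.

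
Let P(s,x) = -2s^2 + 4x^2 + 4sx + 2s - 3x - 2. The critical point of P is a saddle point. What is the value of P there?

∂P/∂s = -4s + 4x + 2 = 0 and ∂P/∂x = 4s + 8x - 3 = 0, so (s, x) = (7/12, 1/12).
The Hessian has P_{ss} = -4, P_{xx} = 8, P_{sx} = 4, giving D = -48 < 0, so the point is a saddle point.
P(7/12, 1/12) = -37/24.

-37/24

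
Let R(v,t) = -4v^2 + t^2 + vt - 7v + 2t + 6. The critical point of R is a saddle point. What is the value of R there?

149/17

∂R/∂v = -8v + t - 7 = 0 and ∂R/∂t = v + 2t + 2 = 0, so (v, t) = (-16/17, -9/17).
The Hessian has R_{vv} = -8, R_{tt} = 2, R_{vt} = 1, giving D = -17 < 0, so the point is a saddle point.
R(-16/17, -9/17) = 149/17.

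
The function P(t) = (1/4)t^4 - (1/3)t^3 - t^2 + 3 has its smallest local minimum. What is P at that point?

Critical points: P'(t) = t^3 - t^2 - 2t vanishes at t = -1, 0, 2.
Second-derivative test with P''(t) = 3t^2 - 2t - 2: P''(-1) = 3 > 0 ⇒ local minimum; P''(0) = -2 < 0 ⇒ local maximum; P''(2) = 6 > 0 ⇒ local minimum.
Thus P has its smallest local minimum at t = 2, with value 1/3.

1/3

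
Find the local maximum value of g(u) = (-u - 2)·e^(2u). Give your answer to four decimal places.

0.0034

g'(u) = (-1)·e^(2u) + (-u - 2)·2·e^(2u) = (-2u - 5)·e^(2u). Since e^(2u) > 0, the only critical point is u = -5/2.
g''(-5/2) has the same sign as -2 < 0, so this is a local maximum.
g(-5/2) = (1/2)·e^(-5) ≈ 0.0034.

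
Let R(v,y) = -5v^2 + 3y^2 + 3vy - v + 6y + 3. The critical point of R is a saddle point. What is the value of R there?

∂R/∂v = -10v + 3y - 1 = 0 and ∂R/∂y = 3v + 6y + 6 = 0, so (v, y) = (-8/23, -19/23).
The Hessian has R_{vv} = -10, R_{yy} = 6, R_{vy} = 3, giving D = -69 < 0, so the point is a saddle point.
R(-8/23, -19/23) = 16/23.

16/23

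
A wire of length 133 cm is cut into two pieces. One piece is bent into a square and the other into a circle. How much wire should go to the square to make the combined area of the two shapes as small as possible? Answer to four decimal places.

Let x be the length used for the square. Square side x/4; circle radius (133−x)/(2π).
A(x) = (x/4)² + π·((133−x)/(2π))² = x²/16 + (133−x)²/(4π) for 0 ≤ x ≤ 133. A'(x) = x/8 − (133−x)/(2π) = 0 gives x = 4·133/(π+4) ≈ 74.4932.
A'' = 1/8 + 1/(2π) > 0, so this gives the minimum combined area; x ≈ 74.4932 cm to the square.

74.4932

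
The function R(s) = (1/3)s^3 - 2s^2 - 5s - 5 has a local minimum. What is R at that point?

R'(s) = s^2 - 4s - 5 = 0 at s = -1, 5.
Since R''(s) = 2s - 4, we get R''(-1) = -6 < 0 ⇒ local maximum; R''(5) = 6 > 0 ⇒ local minimum.
The local minimum is R(5) = -115/3.

-115/3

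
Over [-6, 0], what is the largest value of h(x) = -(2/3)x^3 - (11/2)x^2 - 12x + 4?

22

The derivative is -2x^2 - 11x - 12, which vanishes at x = -4 and x = -3/2.
Candidates: h(-6) = 22; h(-4) = 20/3; h(-3/2) = 95/8; h(0) = 4.
The maximum over the interval is 22, attained at x = -6.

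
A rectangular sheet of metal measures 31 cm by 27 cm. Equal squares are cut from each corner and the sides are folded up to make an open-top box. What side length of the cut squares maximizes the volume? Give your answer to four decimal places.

4.7990

With cut size x, the volume is V(x) = x(31 − 2x)(27 − 2x) for 0 < x < 13.5.
V'(x) = 12x^2 − 232x + 837. Setting V'(x) = 0 gives x ≈ 4.7990 (the root in (0, 13.5)).
V''(x) = 24x − 232 is negative there, so this is the maximum; V ≈ 1787.3281.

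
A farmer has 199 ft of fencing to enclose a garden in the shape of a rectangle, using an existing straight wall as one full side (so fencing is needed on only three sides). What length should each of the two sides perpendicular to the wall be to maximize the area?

Let the sides perpendicular to the wall have length x and the parallel side y, so 2x + y = 199 and the area is A = xy = x(199 − 2x).
A'(x) = 199 − 4x = 0 gives x = 199/4, and A''(x) = −4 < 0 confirms a maximum.
Then y = 199 − 2·199/4 = 199/2 and A = 39601/8.

199/4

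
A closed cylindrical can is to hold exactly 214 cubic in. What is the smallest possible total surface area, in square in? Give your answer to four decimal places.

With radius r and height h, πr²h = 214 so h = 214/(πr²), and S(r) = 2πr² + 2πrh = 2πr² + 2·214/r.
S'(r) = 4πr − 2·214/r² = 0 ⇒ r³ = 214/(2π), so r ≈ 3.2415 and h = 2r ≈ 6.4830.
S''(r) = 4π + 4·214/r³ > 0, so this is the minimum; S ≈ 198.0571.

198.0571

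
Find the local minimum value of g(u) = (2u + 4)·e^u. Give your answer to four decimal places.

Differentiating with the product rule gives g'(u) = (2u + 6)·e^u. Since e^u > 0, the only critical point is u = -3.
g''(-3) has the same sign as 2 > 0, so this is a local minimum.
g(-3) = (-2)·e^(-3) ≈ -0.0996.

-0.0996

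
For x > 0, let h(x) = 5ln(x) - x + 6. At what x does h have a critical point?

h'(x) = 5/x − 1 = 0 gives x = 5.
h''(x) = -5/x², which is negative for x > 0, so this is a local maximum.
h(5) = 5·ln(5) - 5 + 6 ≈ 9.0472.

5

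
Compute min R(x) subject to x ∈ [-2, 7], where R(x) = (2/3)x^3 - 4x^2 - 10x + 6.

The derivative is 2x^2 - 8x - 10, which vanishes at x = -1 and x = 5.
Compare values at every candidate in [-2, 7]: R(-2) = 14/3,  R(-1) = 34/3,  R(5) = -182/3,  R(7) = -94/3.
Hence the absolute minimum is -182/3 at x = 5.

-182/3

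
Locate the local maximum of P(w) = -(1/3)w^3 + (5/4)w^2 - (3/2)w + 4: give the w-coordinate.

Critical points: P'(w) = -w^2 + (5/2)w - 3/2 vanishes at w = 1, 3/2.
Since P''(w) = -2w + 5/2, we get P''(1) = 1/2 > 0 ⇒ local minimum; P''(3/2) = -1/2 < 0 ⇒ local maximum.
Thus P has its local maximum at w = 3/2, with value 55/16.

3/2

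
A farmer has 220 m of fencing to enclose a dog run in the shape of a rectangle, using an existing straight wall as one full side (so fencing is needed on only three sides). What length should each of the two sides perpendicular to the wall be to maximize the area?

Let the sides perpendicular to the wall have length x and the parallel side y, so 2x + y = 220 and the area is A = xy = x(220 − 2x).
A'(x) = 220 − 4x = 0 gives x = 55, and A''(x) = −4 < 0 confirms a maximum.
Then y = 220 − 2·55 = 110 and A = 6050.

55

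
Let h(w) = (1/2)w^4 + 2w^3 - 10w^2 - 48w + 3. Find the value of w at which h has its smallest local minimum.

3

Critical points: h'(w) = 2w^3 + 6w^2 - 20w - 48 vanishes at w = -4, -2, 3.
h''(w) = 6w^2 + 12w - 20. h''(-4) = 28 > 0 ⇒ local minimum; h''(-2) = -20 < 0 ⇒ local maximum; h''(3) = 70 > 0 ⇒ local minimum.
Thus h has its smallest local minimum at w = 3, with value -273/2.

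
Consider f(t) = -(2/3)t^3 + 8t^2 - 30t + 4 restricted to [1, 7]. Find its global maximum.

-56/3

f'(t) = -2t^2 + 16t - 30, which vanishes at t = 3 and t = 5.
Candidates: f(1) = -56/3,  f(3) = -32,  f(5) = -88/3,  f(7) = -128/3.
Hence the absolute maximum is -56/3 at t = 1.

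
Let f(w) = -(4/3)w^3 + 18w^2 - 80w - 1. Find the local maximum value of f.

-353/3

Critical points: f'(w) = -4w^2 + 36w - 80 vanishes at w = 4, 5.
Second-derivative test with f''(w) = -8w + 36: f''(4) = 4 > 0 ⇒ local minimum; f''(5) = -4 < 0 ⇒ local maximum.
So the local maximum value is f(5) = -353/3.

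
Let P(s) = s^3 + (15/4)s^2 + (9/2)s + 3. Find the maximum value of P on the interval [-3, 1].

49/4

P'(s) = 3s^2 + (15/2)s + 9/2, which vanishes at s = -3/2 and s = -1.
Evaluating at the critical points and endpoints: P(-3) = -15/4,  P(-3/2) = 21/16,  P(-1) = 5/4,  P(1) = 49/4.
The maximum over the interval is 49/4, attained at s = 1.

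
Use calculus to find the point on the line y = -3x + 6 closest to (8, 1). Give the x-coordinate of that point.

Minimize D(x)^2 = (x - 8)^2 + (-3x + 5)^2.
d/dx[D^2] = 2(x - 8) + 2·(-3)·(-3x + 5) = 0 ⇒ x = 23/10.
Then y = -9/10 and the distance is √(361/10) ≈ 6.0083.

23/10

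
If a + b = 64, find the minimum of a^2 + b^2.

2048

With a + b = 64, a^2 + b^2 = a^2 + (64 − a)^2.
The derivative 2a − 2(64 − a) = 4a − 128 vanishes at a = 32; second derivative 4 > 0, a minimum.
The minimum is 2·(32)^2 = 2048.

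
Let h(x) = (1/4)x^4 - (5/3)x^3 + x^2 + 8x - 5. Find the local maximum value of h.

17/3

Critical points: h'(x) = x^3 - 5x^2 + 2x + 8 vanishes at x = -1, 2, 4.
Since h''(x) = 3x^2 - 10x + 2, we get h''(-1) = 15 > 0 ⇒ local minimum; h''(2) = -6 < 0 ⇒ local maximum; h''(4) = 10 > 0 ⇒ local minimum.
Thus h has its local maximum at x = 2, with value 17/3.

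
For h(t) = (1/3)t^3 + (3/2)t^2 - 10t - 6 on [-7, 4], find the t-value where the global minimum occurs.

2

h'(t) = t^2 + 3t - 10, which vanishes at t = -5 and t = 2.
Evaluating at the critical points and endpoints: h(-7) = 139/6, h(-5) = 239/6, h(2) = -52/3, h(4) = -2/3.
Hence the absolute minimum is -52/3 at t = 2.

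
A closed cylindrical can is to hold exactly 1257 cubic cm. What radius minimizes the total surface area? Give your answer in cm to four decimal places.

5.8486

With radius r and height h, πr²h = 1257 so h = 1257/(πr²), and S(r) = 2πr² + 2πrh = 2πr² + 2·1257/r.
S'(r) = 4πr − 2·1257/r² = 0 ⇒ r³ = 1257/(2π), so r ≈ 5.8486 and h = 2r ≈ 11.6972.
S''(r) = 4π + 4·1257/r³ > 0, so this is the minimum; S ≈ 644.7699.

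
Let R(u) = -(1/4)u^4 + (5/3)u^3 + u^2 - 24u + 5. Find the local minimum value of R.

R'(u) = -u^3 + 5u^2 + 2u - 24 = 0 at u = -2, 3, 4.
Since R''(u) = -3u^2 + 10u + 2, we get R''(-2) = -30 < 0 ⇒ local maximum; R''(3) = 5 > 0 ⇒ local minimum; R''(4) = -6 < 0 ⇒ local maximum.
The local minimum is R(3) = -133/4.

-133/4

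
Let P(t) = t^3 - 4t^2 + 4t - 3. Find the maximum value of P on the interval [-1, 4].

13

Differentiating, P'(t) = 3t^2 - 8t + 4; which vanishes at t = 2/3 and t = 2.
Evaluating at the critical points and endpoints: P(-1) = -12, P(2/3) = -49/27, P(2) = -3, P(4) = 13.
Hence the absolute maximum is 13 at t = 4.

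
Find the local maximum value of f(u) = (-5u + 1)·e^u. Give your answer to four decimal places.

f'(u) = (-5)·e^u + (-5u + 1)·1·e^u = (-5u - 4)·e^u. Since e^u > 0, the only critical point is u = -4/5.
f''(-4/5) has the same sign as -5 < 0, so this is a local maximum.
f(-4/5) = (5)·e^(-4/5) ≈ 2.2466.

2.2466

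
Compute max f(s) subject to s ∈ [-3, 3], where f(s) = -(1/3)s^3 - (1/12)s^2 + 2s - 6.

-15/4

Differentiating, f'(s) = -s^2 - (1/6)s + 2; which vanishes at s = -3/2 and s = 4/3.
Evaluating at the critical points and endpoints: f(-3) = -15/4; f(-3/2) = -129/16; f(4/3) = -346/81; f(3) = -39/4.
Hence the absolute maximum is -15/4 at s = -3.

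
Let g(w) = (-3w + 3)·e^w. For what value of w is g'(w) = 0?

0

By the product rule, g'(w) = (-3w)·e^w. Since e^w > 0, the only critical point is w = 0.
g''(0) has the same sign as -3 < 0, so this is a local maximum.
g(0) = (3)·e^(0) ≈ 3.0000.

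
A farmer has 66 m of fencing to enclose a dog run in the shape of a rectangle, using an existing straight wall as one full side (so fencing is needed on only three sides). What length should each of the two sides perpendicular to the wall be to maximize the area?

33/2

Let the sides perpendicular to the wall have length x and the parallel side y, so 2x + y = 66 and the area is A = xy = x(66 − 2x).
A'(x) = 66 − 4x = 0 gives x = 33/2, and A''(x) = −4 < 0 confirms a maximum.
Then y = 66 − 2·33/2 = 33 and A = 1089/2.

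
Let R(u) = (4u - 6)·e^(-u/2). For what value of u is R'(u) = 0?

By the product rule, R'(u) = (-2u + 7)·e^(-u/2). Since e^(-u/2) > 0, the only critical point is u = 7/2.
R''(7/2) has the same sign as -2 < 0, so this is a local maximum.
R(7/2) = (8)·e^(-7/4) ≈ 1.3902.

7/2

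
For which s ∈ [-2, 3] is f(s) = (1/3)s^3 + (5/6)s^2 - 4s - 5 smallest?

The derivative is s^2 + (5/3)s - 4, whose only zero in [-2, 3] is s = 4/3.
Evaluating at the critical points and endpoints: f(-2) = 11/3,  f(4/3) = -653/81,  f(3) = -1/2.
Hence the absolute minimum is -653/81 at s = 4/3.

4/3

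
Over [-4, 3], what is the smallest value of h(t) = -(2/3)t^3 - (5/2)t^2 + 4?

-73/2

Differentiating, h'(t) = -2t^2 - 5t; which vanishes at t = -5/2 and t = 0.
Candidates: h(-4) = 20/3,  h(-5/2) = -29/24,  h(0) = 4,  h(3) = -73/2.
The minimum over the interval is -73/2, attained at t = 3.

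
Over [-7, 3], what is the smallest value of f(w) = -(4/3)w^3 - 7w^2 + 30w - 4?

-487/3

Differentiating, f'(w) = -4w^2 - 14w + 30; which vanishes at w = -5 and w = 3/2.
Compare values at every candidate in [-7, 3]: f(-7) = -299/3; f(-5) = -487/3; f(3/2) = 83/4; f(3) = -13.
Hence the absolute minimum is -487/3 at w = -5.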